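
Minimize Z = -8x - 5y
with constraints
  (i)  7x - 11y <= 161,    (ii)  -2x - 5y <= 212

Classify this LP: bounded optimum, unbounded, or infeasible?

From the feasible point (-509/19, -602/19), moving in the direction (11, 7) keeps every constraint satisfied while Z decreases without bound.

unbounded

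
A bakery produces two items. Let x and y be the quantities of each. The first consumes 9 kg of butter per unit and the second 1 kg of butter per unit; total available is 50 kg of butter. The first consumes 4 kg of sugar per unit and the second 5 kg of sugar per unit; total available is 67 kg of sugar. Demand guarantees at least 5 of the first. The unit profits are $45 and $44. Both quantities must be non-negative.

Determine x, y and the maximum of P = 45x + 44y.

x = 5, y = 5, maximum P = 445

Feasible corners and P = 45x + 44y:
  (50/9, 0) → P = 250
  (5, 0) → P = 225
  (5, 5) → P = 445

At the optimal vertex, 9x + y = 50 and x = 5.
Solving simultaneously gives x = 5, y = 5.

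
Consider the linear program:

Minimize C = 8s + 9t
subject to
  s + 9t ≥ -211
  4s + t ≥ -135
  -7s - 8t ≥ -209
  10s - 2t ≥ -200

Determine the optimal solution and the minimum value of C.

s = -1111/46, t = -955/46, minimum C = -17483/46

Extreme points and C = 8s + 9t:
  (3569/55, -1686/55) → C = 13378/55
  (-1111/46, -955/46) → C = -17483/46
  (-591/47, 1745/47) → C = 10977/47

The optimum lies where s + 9t = -211 and 10s - 2t = -200.
Solving simultaneously gives s = -1111/46, t = -955/46.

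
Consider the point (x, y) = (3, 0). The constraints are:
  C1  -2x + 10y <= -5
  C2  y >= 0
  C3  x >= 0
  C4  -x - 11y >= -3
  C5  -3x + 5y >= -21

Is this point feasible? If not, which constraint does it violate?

C1: -6 ≤ -5 ✓
C2: 0 ≥ 0 ✓
C3: 3 ≥ 0 ✓
C4: -3 ≥ -3 ✓
C5: -9 ≥ -21 ✓

feasible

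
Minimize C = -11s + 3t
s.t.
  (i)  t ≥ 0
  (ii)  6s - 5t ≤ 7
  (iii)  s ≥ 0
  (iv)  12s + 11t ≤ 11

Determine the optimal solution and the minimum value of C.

Extreme points and C = -11s + 3t:
  (0, 0) → C = 0
  (11/12, 0) → C = -121/12
  (0, 1) → C = 3

s = 11/12, t = 0, minimum C = -121/12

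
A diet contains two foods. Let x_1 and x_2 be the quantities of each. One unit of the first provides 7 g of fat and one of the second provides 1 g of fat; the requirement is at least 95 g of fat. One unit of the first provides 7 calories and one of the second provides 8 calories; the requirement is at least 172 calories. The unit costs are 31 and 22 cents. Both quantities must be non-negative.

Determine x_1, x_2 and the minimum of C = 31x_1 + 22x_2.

x_1 = 12, x_2 = 11, minimum C = 614

Corner points and C = 31x_1 + 22x_2:
  (0, 95) → C = 2090
  (172/7, 0) → C = 5332/7
  (12, 11) → C = 614
The feasible region is unbounded (it extends along (0, 1), (1, 0)), but C strictly increases along every unbounded feasible direction, so there is no improving ray and the minimum is attained at a vertex.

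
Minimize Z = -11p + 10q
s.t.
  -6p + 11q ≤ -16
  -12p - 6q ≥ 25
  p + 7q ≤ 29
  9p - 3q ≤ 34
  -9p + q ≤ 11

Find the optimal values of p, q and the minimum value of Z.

Vertices and Z = -11p + 10q:
  (-179/168, -57/28) → Z = -1451/168
  (-137/93, -70/31) → Z = -593/93
  (43/30, -211/30) → Z = -861/10
  (-67/18, -45/2) → Z = -3313/18

At the optimal vertex, 9p - 3q = 34 and -9p + q = 11.
Solving simultaneously gives p = -67/18, q = -45/2.

p = -67/18, q = -45/2, minimum Z = -3313/18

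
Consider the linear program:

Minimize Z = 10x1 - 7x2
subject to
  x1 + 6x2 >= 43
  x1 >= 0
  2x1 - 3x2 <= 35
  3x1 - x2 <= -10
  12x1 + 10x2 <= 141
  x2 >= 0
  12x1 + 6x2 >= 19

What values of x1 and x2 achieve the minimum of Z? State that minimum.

x1 = 0, x2 = 141/10, minimum Z = -987/10

Corner points and Z = 10x1 - 7x2:
  (0, 10) → Z = -70
  (0, 141/10) → Z = -987/10
  (41/42, 181/14) → Z = -3391/42

The binding constraints are x1 = 0 and 12x1 + 10x2 = 141.
Solving simultaneously gives x1 = 0, x2 = 141/10.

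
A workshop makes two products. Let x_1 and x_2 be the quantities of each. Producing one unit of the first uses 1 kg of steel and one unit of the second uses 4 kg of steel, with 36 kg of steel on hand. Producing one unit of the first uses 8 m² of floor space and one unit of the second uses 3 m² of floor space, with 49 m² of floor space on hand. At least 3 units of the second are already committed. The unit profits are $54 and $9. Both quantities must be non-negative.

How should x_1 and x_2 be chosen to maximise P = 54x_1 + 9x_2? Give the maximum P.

Feasible corners and P = 54x_1 + 9x_2:
  (0, 9) → P = 81
  (0, 3) → P = 27
  (88/29, 239/29) → P = 6903/29
  (5, 3) → P = 297

The optimum lies where 8x_1 + 3x_2 = 49 and x_2 = 3.
Solving simultaneously gives x_1 = 5, x_2 = 3.

x_1 = 5, x_2 = 3, maximum P = 297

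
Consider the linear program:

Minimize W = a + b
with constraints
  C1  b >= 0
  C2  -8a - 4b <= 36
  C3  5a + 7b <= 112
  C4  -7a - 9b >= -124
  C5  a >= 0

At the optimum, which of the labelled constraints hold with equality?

C1 and C5

Corner points and W = a + b:
  (124/7, 0) → W = 124/7
  (0, 0) → W = 0
  (0, 124/9) → W = 124/9

The minimum is at (0, 0). Substituting into each constraint, equality holds for C1 and C5; the remaining constraints have slack.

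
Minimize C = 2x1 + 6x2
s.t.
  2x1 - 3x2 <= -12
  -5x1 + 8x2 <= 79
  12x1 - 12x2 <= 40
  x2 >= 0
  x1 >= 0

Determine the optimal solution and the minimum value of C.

x1 = 0, x2 = 4, minimum C = 24

Corner points and C = 2x1 + 6x2:
  (22, 56/3) → C = 156
  (0, 4) → C = 24
  (317/9, 287/9) → C = 2356/9
  (0, 79/8) → C = 237/4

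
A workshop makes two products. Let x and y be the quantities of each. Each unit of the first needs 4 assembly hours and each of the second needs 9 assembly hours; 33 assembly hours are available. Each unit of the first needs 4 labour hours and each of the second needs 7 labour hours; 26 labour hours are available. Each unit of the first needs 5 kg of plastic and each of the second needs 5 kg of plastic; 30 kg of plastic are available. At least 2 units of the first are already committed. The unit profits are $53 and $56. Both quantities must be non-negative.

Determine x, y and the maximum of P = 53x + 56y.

Feasible corners and P = 53x + 56y:
  (6, 0) → P = 318
  (2, 0) → P = 106
  (16/3, 2/3) → P = 320
  (2, 18/7) → P = 250

x = 16/3, y = 2/3, maximum P = 320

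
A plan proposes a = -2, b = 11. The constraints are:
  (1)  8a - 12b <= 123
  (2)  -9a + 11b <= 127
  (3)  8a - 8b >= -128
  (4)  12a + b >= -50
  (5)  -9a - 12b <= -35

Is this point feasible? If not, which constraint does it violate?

not feasible — violates (2)

Constraint (2): -9a + 11b = 139, which is not ≤ 127. All other constraints are satisfied.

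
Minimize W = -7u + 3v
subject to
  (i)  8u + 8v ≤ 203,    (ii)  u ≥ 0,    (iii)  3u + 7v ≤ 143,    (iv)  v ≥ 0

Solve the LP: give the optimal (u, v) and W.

u = 203/8, v = 0, minimum W = -1421/8

Vertices and W = -7u + 3v:
  (277/32, 535/32) → W = -167/16
  (203/8, 0) → W = -1421/8
  (0, 143/7) → W = 429/7
  (0, 0) → W = 0

The binding constraints are 8u + 8v = 203 and v = 0.
Solving simultaneously gives u = 203/8, v = 0.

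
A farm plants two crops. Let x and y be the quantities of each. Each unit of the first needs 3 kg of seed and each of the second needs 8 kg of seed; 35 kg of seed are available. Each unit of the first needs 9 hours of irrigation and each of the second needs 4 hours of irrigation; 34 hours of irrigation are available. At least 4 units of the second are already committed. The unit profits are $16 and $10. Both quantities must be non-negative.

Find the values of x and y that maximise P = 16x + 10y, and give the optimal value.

Vertices and P = 16x + 10y:
  (0, 35/8) → P = 175/4
  (0, 4) → P = 40
  (1, 4) → P = 56

x = 1, y = 4, maximum P = 56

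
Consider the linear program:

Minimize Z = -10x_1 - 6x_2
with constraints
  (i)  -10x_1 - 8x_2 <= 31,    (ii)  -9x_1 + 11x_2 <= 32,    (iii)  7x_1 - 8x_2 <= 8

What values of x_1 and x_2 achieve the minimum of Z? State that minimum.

x_1 = 344/5, x_2 = 296/5, minimum Z = -5216/5

Vertices and Z = -10x_1 - 6x_2:
  (-597/182, 41/182) → Z = 2862/91
  (-23/17, -297/136) → Z = 1811/68
  (344/5, 296/5) → Z = -5216/5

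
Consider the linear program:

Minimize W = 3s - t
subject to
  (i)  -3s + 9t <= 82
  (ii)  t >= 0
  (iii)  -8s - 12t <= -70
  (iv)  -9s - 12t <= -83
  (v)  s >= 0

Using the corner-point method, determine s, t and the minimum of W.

s = 0, t = 82/9, minimum W = -82/9

Vertices and W = 3s - t:
  (0, 82/9) → W = -82/9
  (83/9, 0) → W = 83/3
  (0, 83/12) → W = -83/12
The feasible region is unbounded (it extends along (3, 1), (1, 0)), but W strictly increases along every unbounded feasible direction, so there is no improving ray and the minimum is attained at a vertex.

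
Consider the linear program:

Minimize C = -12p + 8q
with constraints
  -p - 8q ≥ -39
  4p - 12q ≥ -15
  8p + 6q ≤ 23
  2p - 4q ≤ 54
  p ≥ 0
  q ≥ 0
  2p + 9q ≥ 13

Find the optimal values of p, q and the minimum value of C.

p = 43/20, q = 29/30, minimum C = -271/15

Extreme points and C = -12p + 8q:
  (31/20, 53/30) → C = -67/15
  (7/20, 41/30) → C = 101/15
  (43/20, 29/30) → C = -271/15

At the optimal vertex, 8p + 6q = 23 and 2p + 9q = 13.
Solving simultaneously gives p = 43/20, q = 29/30.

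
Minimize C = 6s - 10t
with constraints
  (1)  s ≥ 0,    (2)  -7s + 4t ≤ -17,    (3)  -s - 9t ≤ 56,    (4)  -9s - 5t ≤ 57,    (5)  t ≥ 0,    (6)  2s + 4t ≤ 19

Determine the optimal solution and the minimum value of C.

Vertices and C = 6s - 10t:
  (17/7, 0) → C = 102/7
  (4, 11/4) → C = -7/2
  (19/2, 0) → C = 57

At the optimal vertex, -7s + 4t = -17 and 2s + 4t = 19.
Solving simultaneously gives s = 4, t = 11/4.

s = 4, t = 11/4, minimum C = -7/2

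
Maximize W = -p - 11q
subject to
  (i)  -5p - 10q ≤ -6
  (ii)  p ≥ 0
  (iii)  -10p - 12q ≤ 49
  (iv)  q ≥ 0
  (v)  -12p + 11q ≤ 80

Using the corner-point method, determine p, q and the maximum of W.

Vertices and W = -p - 11q:
  (0, 3/5) → W = -33/5
  (6/5, 0) → W = -6/5
  (0, 80/11) → W = -80
The feasible region is unbounded (it extends along (1, 0), (11, 12)), but W strictly decreases along every unbounded feasible direction, so there is no improving ray and the maximum is attained at a vertex.

p = 6/5, q = 0, maximum W = -6/5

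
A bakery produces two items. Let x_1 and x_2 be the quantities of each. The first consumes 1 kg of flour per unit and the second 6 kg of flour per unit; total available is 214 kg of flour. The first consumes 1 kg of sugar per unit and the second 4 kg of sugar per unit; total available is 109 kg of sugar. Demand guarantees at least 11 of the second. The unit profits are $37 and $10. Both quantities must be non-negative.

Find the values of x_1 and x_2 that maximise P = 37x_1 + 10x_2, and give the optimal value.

Extreme points and P = 37x_1 + 10x_2:
  (0, 109/4) → P = 545/2
  (0, 11) → P = 110
  (65, 11) → P = 2515

The binding constraints are x_1 + 4x_2 = 109 and x_2 = 11.
Solving simultaneously gives x_1 = 65, x_2 = 11.

x_1 = 65, x_2 = 11, maximum P = 2515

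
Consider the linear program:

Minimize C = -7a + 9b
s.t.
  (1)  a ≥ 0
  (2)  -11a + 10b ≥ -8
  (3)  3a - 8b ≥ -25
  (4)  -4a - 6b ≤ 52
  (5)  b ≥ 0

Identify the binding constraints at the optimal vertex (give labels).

(2) and (5)

Feasible corners and C = -7a + 9b:
  (0, 25/8) → C = 225/8
  (0, 0) → C = 0
  (157/29, 299/58) → C = 17/2
  (8/11, 0) → C = -56/11

The minimum is at (8/11, 0). Substituting into each constraint, equality holds for (2) and (5); the remaining constraints have slack.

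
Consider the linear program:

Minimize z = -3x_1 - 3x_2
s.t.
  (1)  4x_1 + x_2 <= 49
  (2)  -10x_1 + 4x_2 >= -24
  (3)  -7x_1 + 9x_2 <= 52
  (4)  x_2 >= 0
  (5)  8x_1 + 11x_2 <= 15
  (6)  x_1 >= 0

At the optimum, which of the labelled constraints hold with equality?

(4) and (5)

Extreme points and z = -3x_1 - 3x_2:
  (15/8, 0) → z = -45/8
  (0, 0) → z = 0
  (0, 15/11) → z = -45/11

The minimum is at (15/8, 0). Substituting into each constraint, equality holds for (4) and (5); the remaining constraints have slack.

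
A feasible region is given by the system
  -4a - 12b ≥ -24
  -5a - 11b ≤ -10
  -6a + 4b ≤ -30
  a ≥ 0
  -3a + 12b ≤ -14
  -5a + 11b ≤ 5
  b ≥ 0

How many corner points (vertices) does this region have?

Of the 21 pairwise boundary intersections, those satisfying every inequality are:
  (38/7, 4/21)
  (6, 0)
  (76/15, 1/10)
  (5, 0)

4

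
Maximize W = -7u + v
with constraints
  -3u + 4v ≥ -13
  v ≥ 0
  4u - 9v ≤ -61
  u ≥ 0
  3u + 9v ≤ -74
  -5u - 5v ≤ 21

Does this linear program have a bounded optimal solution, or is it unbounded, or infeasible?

The boundaries -3u + 4v = -13 and 4u - 9v = -61 meet at (361/11, 235/11), but that point violates 3u + 9v ≤ -74. Every candidate vertex is excluded by some other constraint, so the feasible region is empty.

infeasible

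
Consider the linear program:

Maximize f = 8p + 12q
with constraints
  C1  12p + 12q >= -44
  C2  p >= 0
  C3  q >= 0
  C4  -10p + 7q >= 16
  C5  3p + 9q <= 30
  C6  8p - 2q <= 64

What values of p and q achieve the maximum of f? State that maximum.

Vertices and f = 8p + 12q:
  (0, 16/7) → f = 192/7
  (0, 10/3) → f = 40
  (22/37, 116/37) → f = 1568/37

At the optimal vertex, -10p + 7q = 16 and 3p + 9q = 30.
Solving simultaneously gives p = 22/37, q = 116/37.

p = 22/37, q = 116/37, maximum f = 1568/37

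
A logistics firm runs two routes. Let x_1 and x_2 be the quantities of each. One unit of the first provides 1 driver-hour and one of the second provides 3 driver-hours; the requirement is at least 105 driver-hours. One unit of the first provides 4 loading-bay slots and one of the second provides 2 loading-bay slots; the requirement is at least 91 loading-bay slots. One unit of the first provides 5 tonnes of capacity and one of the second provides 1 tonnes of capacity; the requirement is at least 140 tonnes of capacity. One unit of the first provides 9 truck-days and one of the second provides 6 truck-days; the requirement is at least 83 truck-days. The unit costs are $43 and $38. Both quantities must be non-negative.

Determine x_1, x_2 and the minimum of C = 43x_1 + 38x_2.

x_1 = 45/2, x_2 = 55/2, minimum C = 4025/2

Vertices and C = 43x_1 + 38x_2:
  (0, 140) → C = 5320
  (105, 0) → C = 4515
  (45/2, 55/2) → C = 4025/2
The feasible region is unbounded (it extends along (0, 1), (1, 0)), but C strictly increases along every unbounded feasible direction, so there is no improving ray and the minimum is attained at a vertex.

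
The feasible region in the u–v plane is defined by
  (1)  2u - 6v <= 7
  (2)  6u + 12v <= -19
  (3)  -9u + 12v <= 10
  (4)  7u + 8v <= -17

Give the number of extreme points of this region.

Intersecting each pair of boundary lines and keeping only the points that satisfy every inequality leaves:
  (-24/5, -83/30)
  (-23/29, -83/58)
  (-29/15, -37/60)
  (-13/9, -31/36)

4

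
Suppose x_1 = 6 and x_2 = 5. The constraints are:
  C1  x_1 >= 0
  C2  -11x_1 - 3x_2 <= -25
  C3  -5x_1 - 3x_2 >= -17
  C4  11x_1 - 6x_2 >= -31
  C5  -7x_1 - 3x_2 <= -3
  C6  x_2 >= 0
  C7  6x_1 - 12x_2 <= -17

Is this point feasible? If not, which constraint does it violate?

not feasible — violates C3

Constraint C3: -5x_1 - 3x_2 = -45, which is not ≥ -17. All other constraints are satisfied.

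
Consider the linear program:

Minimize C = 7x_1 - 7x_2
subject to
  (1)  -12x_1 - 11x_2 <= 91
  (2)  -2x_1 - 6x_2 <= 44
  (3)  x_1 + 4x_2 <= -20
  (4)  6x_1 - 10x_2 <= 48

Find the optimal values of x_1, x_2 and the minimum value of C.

Vertices and C = 7x_1 - 7x_2:
  (-144/37, -149/37) → C = 35/37
  (-191/93, -187/31) → C = 2590/93
  (-4/17, -84/17) → C = 560/17

The binding constraints are -12x_1 - 11x_2 = 91 and x_1 + 4x_2 = -20.
Solving simultaneously gives x_1 = -144/37, x_2 = -149/37.

x_1 = -144/37, x_2 = -149/37, minimum C = 35/37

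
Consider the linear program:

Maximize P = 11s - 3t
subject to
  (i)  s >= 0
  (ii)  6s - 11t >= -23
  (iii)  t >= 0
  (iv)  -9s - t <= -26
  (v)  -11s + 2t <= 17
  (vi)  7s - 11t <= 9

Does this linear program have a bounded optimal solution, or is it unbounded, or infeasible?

bounded optimum

Feasible corners and P = 11s - 3t:
  (263/105, 121/35) → P = 1804/105
  (32, 215/11) → P = 3227/11
  (295/106, 101/106) → P = 1471/53
The feasible region has finitely many vertices and no improving ray; the maximum is 3227/11 at (32, 215/11).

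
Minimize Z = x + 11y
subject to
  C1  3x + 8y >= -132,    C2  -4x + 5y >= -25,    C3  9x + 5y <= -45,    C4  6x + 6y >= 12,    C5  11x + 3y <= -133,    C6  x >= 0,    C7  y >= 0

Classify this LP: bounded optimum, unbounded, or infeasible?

The boundaries 9x + 5y = -45 and 11x + 3y = -133 meet at (-265/14, 351/14), but that point violates x ≥ 0. Every candidate vertex is excluded by some other constraint, so the feasible region is empty.

infeasible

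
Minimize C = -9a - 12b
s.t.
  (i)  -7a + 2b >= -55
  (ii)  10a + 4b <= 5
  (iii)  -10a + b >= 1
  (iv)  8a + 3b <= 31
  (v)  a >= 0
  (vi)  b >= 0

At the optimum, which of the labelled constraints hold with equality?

Vertices and C = -9a - 12b:
  (1/50, 6/5) → C = -729/50
  (0, 5/4) → C = -15
  (0, 1) → C = -12

The minimum is at (0, 5/4). Substituting into each constraint, equality holds for (ii) and (v); the remaining constraints have slack.

(ii) and (v)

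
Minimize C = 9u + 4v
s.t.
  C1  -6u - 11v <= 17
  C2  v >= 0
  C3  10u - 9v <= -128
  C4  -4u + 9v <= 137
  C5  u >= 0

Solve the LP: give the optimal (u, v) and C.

u = 0, v = 128/9, minimum C = 512/9

Corner points and C = 9u + 4v:
  (3/2, 143/9) → C = 1387/18
  (0, 128/9) → C = 512/9
  (0, 137/9) → C = 548/9

At the optimal vertex, 10u - 9v = -128 and u = 0.
Solving simultaneously gives u = 0, v = 128/9.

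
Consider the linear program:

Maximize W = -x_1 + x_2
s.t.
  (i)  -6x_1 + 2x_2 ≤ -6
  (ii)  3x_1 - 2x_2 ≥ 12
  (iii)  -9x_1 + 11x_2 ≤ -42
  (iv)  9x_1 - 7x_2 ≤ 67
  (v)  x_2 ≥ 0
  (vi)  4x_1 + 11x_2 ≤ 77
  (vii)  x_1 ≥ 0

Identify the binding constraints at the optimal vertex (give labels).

Extreme points and W = -x_1 + x_2:
  (14/3, 0) → W = -14/3
  (119/13, 525/143) → W = -784/143
  (67/9, 0) → W = -67/9
  (1276/127, 425/127) → W = -851/127

The maximum is at (14/3, 0). Substituting into each constraint, equality holds for (iii) and (v); the remaining constraints have slack.

(iii) and (v)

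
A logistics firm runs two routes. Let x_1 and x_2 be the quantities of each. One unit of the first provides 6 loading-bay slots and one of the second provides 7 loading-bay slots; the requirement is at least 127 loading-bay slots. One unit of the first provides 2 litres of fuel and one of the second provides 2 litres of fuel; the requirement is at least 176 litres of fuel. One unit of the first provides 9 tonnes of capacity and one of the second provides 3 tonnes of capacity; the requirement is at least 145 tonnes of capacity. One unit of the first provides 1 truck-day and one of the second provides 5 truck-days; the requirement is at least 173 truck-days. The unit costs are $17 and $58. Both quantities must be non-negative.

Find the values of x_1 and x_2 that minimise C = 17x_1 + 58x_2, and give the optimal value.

Corner points and C = 17x_1 + 58x_2:
  (0, 88) → C = 5104
  (173, 0) → C = 2941
  (267/4, 85/4) → C = 9469/4
The feasible region is unbounded (it extends along (0, 1), (1, 0)), but C strictly increases along every unbounded feasible direction, so there is no improving ray and the minimum is attained at a vertex.

x_1 = 267/4, x_2 = 85/4, minimum C = 9469/4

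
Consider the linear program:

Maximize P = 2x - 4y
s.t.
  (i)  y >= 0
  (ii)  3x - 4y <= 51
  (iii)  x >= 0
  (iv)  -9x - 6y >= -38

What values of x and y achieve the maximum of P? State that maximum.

x = 38/9, y = 0, maximum P = 76/9

Corner points and P = 2x - 4y:
  (0, 0) → P = 0
  (38/9, 0) → P = 76/9
  (0, 19/3) → P = -76/3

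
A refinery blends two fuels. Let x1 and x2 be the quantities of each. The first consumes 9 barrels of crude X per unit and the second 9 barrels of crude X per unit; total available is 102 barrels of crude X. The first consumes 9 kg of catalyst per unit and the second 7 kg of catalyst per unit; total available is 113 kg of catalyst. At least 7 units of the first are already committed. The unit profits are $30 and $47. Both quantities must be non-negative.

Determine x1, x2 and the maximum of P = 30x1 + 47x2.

x1 = 7, x2 = 13/3, maximum P = 1241/3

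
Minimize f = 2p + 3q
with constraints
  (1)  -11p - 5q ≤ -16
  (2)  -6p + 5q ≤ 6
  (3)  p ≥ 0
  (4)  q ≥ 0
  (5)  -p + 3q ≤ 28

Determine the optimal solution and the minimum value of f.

Feasible corners and f = 2p + 3q:
  (10/17, 162/85) → f = 586/85
  (16/11, 0) → f = 32/11
  (122/13, 162/13) → f = 730/13
The feasible region is unbounded (it extends along (3, 1), (1, 0)), but f strictly increases along every unbounded feasible direction, so there is no improving ray and the minimum is attained at a vertex.

At the optimal vertex, -11p - 5q = -16 and q = 0.
Solving simultaneously gives p = 16/11, q = 0.

p = 16/11, q = 0, minimum f = 32/11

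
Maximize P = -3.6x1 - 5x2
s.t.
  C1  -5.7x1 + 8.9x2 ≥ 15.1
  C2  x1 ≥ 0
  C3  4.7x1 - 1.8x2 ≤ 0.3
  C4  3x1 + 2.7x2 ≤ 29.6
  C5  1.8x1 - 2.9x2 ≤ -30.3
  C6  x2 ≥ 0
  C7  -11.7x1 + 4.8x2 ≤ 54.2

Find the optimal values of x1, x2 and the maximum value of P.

Vertices and P = -3.6x1 - 5x2:
  (0, 296/27) → P = -1480/27
  (0, 303/29) → P = -1515/29
  (403/1356, 2403/226) → P = -30642/565

At the optimal vertex, x1 = 0 and 1.8x1 - 2.9x2 = -30.3.
Solving simultaneously gives x1 = 0, x2 = 303/29.

x1 = 0, x2 = 303/29, maximum P = -1515/29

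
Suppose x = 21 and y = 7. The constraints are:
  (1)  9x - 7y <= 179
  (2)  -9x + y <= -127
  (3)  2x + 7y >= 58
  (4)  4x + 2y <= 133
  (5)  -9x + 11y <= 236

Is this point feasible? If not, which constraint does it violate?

feasible

(1): 140 ≤ 179 ✓
(2): -182 ≤ -127 ✓
(3): 91 ≥ 58 ✓
(4): 98 ≤ 133 ✓
(5): -112 ≤ 236 ✓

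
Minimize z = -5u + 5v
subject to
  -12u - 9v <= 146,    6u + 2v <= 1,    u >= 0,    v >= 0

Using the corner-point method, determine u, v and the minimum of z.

Vertices and z = -5u + 5v:
  (0, 1/2) → z = 5/2
  (1/6, 0) → z = -5/6
  (0, 0) → z = 0

u = 1/6, v = 0, minimum z = -5/6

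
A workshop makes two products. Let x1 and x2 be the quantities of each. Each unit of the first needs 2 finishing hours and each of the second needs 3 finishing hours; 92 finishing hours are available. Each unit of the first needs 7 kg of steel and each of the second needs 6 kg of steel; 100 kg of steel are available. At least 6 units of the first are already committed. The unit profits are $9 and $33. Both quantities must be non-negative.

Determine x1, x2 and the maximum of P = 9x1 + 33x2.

x1 = 6, x2 = 29/3, maximum P = 373

Vertices and P = 9x1 + 33x2:
  (100/7, 0) → P = 900/7
  (6, 0) → P = 54
  (6, 29/3) → P = 373

The optimum lies where 7x1 + 6x2 = 100 and x1 = 6.
Solving simultaneously gives x1 = 6, x2 = 29/3.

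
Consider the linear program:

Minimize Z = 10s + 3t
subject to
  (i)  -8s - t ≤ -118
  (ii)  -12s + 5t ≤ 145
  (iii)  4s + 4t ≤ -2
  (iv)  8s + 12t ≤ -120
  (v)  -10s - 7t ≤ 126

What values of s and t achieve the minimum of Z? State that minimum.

The feasible region is unbounded (it extends along (1, -1), (7, -10)), but Z strictly increases along every unbounded feasible direction, so there is no improving ray and the minimum is attained at a vertex.

At the optimal vertex, -8s - t = -118 and -10s - 7t = 126.
Solving simultaneously gives s = 476/23, t = -1094/23.

s = 476/23, t = -1094/23, minimum Z = 1478/23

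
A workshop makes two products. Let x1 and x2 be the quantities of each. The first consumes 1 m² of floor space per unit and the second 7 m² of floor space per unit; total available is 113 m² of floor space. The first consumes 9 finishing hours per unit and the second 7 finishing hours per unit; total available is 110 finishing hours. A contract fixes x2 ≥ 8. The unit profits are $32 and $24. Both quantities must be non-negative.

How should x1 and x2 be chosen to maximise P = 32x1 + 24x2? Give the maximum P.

Corner points and P = 32x1 + 24x2:
  (0, 110/7) → P = 2640/7
  (0, 8) → P = 192
  (6, 8) → P = 384

At the optimal vertex, 9x1 + 7x2 = 110 and x2 = 8.
Solving simultaneously gives x1 = 6, x2 = 8.

x1 = 6, x2 = 8, maximum P = 384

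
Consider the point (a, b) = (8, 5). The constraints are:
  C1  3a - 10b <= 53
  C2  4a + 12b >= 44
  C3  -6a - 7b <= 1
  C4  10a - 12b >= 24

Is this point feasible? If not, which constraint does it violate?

Constraint C4: 10a - 12b = 20, which is not ≥ 24. All other constraints are satisfied.

not feasible — violates C4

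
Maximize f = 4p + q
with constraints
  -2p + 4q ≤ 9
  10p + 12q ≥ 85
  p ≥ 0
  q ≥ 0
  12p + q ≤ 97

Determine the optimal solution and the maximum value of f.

Extreme points and f = 4p + q:
  (29/8, 65/16) → f = 297/16
  (379/50, 151/25) → f = 909/25
  (1079/134, 25/67) → f = 2183/67

The binding constraints are -2p + 4q = 9 and 12p + q = 97.
Solving simultaneously gives p = 379/50, q = 151/25.

p = 379/50, q = 151/25, maximum f = 909/25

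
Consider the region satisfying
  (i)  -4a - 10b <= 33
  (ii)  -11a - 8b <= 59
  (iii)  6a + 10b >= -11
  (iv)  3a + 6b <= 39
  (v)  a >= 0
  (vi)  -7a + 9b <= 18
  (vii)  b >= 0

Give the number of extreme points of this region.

4

Intersecting each pair of boundary lines and keeping only the points that satisfy every inequality leaves:
  (81/23, 109/23)
  (13, 0)
  (0, 2)
  (0, 0)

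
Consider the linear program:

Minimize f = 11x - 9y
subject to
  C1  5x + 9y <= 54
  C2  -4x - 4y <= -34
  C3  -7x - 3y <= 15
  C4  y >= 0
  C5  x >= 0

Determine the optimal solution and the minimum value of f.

x = 45/8, y = 23/8, minimum f = 36

Feasible corners and f = 11x - 9y:
  (45/8, 23/8) → f = 36
  (54/5, 0) → f = 594/5
  (17/2, 0) → f = 187/2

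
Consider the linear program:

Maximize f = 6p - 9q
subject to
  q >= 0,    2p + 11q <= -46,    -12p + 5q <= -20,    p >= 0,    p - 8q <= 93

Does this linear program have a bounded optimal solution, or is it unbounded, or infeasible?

The boundaries q = 0 and -12p + 5q = -20 meet at (5/3, 0), but that point violates 2p + 11q ≤ -46. Every candidate vertex is excluded by some other constraint, so the feasible region is empty.

infeasible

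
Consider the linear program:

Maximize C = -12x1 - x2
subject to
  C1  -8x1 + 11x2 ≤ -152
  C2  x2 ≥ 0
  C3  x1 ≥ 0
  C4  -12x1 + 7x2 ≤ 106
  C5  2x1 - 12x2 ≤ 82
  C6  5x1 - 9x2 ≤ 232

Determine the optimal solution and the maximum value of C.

Corner points and C = -12x1 - x2:
  (19, 0) → C = -228
  (41, 0) → C = -492
  (341/7, 9/7) → C = -4101/7
The feasible region is unbounded (it extends along (9, 5), (11, 8)), but C strictly decreases along every unbounded feasible direction, so there is no improving ray and the maximum is attained at a vertex.

At the optimal vertex, -8x1 + 11x2 = -152 and x2 = 0.
Solving simultaneously gives x1 = 19, x2 = 0.

x1 = 19, x2 = 0, maximum C = -228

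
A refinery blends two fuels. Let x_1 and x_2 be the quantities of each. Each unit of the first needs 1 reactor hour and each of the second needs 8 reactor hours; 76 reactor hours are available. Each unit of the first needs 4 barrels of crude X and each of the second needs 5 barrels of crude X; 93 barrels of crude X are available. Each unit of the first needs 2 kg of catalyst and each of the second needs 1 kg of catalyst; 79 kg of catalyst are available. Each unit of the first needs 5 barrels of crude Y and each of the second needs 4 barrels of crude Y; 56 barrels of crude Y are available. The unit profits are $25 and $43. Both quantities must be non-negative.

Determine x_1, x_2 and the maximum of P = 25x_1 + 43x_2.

Corner points and P = 25x_1 + 43x_2:
  (0, 0) → P = 0
  (0, 19/2) → P = 817/2
  (56/5, 0) → P = 280
  (4, 9) → P = 487

The optimum lies where x_1 + 8x_2 = 76 and 5x_1 + 4x_2 = 56.
Solving simultaneously gives x_1 = 4, x_2 = 9.

x_1 = 4, x_2 = 9, maximum P = 487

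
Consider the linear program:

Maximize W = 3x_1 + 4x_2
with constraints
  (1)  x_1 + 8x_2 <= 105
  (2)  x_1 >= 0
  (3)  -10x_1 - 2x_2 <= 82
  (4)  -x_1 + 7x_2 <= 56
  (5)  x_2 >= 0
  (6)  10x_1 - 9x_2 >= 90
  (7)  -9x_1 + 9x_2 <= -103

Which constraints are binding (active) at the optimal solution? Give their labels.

(1) and (5)

Vertices and W = 3x_1 + 4x_2:
  (105, 0) → W = 315
  (1769/81, 842/81) → W = 8675/81
  (103/9, 0) → W = 103/3

The maximum is at (105, 0). Substituting into each constraint, equality holds for (1) and (5); the remaining constraints have slack.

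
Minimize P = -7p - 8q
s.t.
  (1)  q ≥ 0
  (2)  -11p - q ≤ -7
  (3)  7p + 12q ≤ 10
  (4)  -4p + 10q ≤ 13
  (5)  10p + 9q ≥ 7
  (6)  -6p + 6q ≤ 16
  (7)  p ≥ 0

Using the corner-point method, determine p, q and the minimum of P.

Vertices and P = -7p - 8q:
  (10/7, 0) → P = -10
  (7/10, 0) → P = -49/10
  (74/125, 61/125) → P = -1006/125
  (56/89, 7/89) → P = -448/89

The binding constraints are q = 0 and 7p + 12q = 10.
Solving simultaneously gives p = 10/7, q = 0.

p = 10/7, q = 0, minimum P = -10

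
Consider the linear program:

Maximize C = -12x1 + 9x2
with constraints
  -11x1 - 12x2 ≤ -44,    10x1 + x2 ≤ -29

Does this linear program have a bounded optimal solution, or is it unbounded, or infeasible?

From the feasible point (-392/109, 759/109), moving in the direction (-12, 11) keeps every constraint satisfied while C increases without bound.

unbounded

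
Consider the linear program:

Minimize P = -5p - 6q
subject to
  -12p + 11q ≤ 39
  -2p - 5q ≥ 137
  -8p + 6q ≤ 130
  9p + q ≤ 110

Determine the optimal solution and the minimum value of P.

p = 687/43, q = -1453/43, minimum P = 5283/43

Vertices and P = -5p - 6q:
  (-851/41, -783/41) → P = 8953/41
  (-299/4, -78) → P = 3367/4
  (687/43, -1453/43) → P = 5283/43
The feasible region is unbounded (it extends along (-3, -4), (1, -9)), but P strictly increases along every unbounded feasible direction, so there is no improving ray and the minimum is attained at a vertex.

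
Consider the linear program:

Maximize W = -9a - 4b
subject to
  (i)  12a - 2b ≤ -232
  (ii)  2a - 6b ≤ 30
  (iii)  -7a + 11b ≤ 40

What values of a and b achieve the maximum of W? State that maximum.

At the optimal vertex, 2a - 6b = 30 and -7a + 11b = 40.
Solving simultaneously gives a = -57/2, b = -29/2.

a = -57/2, b = -29/2, maximum W = 629/2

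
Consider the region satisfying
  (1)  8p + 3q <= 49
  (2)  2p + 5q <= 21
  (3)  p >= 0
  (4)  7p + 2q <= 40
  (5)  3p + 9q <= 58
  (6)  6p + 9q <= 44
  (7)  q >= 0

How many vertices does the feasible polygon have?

Intersecting each pair of boundary lines and keeping only the points that satisfy every inequality leaves:
  (0, 21/5)
  (31/12, 19/6)
  (0, 0)
  (16/3, 4/3)
  (40/7, 0)

5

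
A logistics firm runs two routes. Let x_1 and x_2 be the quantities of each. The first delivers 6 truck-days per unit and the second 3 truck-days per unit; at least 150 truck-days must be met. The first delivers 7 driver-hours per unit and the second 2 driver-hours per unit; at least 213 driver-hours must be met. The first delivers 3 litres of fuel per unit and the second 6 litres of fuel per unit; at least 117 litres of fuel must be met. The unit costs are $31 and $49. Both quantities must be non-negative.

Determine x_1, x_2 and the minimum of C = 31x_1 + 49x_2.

The feasible region is unbounded (it extends along (0, 1), (1, 0)), but C strictly increases along every unbounded feasible direction, so there is no improving ray and the minimum is attained at a vertex.

The optimum lies where 7x_1 + 2x_2 = 213 and 3x_1 + 6x_2 = 117.
Solving simultaneously gives x_1 = 29, x_2 = 5.

x_1 = 29, x_2 = 5, minimum C = 1144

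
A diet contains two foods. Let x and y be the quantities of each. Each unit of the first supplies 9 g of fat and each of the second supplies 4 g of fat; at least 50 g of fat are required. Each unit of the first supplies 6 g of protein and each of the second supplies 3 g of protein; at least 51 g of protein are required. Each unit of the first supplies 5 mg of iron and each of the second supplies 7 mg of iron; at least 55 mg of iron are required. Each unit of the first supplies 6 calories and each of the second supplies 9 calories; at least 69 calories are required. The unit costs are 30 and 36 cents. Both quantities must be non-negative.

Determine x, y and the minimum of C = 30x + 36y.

Feasible corners and C = 30x + 36y:
  (0, 17) → C = 612
  (23/2, 0) → C = 345
  (7, 3) → C = 318
The feasible region is unbounded (it extends along (0, 1), (1, 0)), but C strictly increases along every unbounded feasible direction, so there is no improving ray and the minimum is attained at a vertex.

x = 7, y = 3, minimum C = 318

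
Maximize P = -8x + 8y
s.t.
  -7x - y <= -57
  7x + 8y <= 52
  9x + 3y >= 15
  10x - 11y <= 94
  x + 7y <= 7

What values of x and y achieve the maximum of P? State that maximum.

x = 404/49, y = -5/7, maximum P = -3512/49

Feasible corners and P = -8x + 8y:
  (404/49, -5/7) → P = -3512/49
  (721/87, -88/87) → P = -6472/87
  (1324/157, -138/157) → P = -11696/157

The binding constraints are -7x - y = -57 and 7x + 8y = 52.
Solving simultaneously gives x = 404/49, y = -5/7.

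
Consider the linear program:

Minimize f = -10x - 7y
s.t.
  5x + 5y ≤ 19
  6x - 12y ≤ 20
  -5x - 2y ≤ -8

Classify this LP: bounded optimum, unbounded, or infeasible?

Extreme points and f = -10x - 7y:
  (164/45, 7/45) → f = -563/15
  (2/15, 11/3) → f = -27
  (17/9, -13/18) → f = -83/6
The feasible region has finitely many vertices and no improving ray; the minimum is -563/15 at (164/45, 7/45).

bounded optimum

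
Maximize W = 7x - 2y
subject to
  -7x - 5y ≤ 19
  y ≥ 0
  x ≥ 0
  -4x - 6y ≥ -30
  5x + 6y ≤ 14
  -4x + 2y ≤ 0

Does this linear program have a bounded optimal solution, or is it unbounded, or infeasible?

bounded optimum

Extreme points and W = 7x - 2y:
  (0, 0) → W = 0
  (14/5, 0) → W = 98/5
  (14/17, 28/17) → W = 42/17
The feasible region has finitely many vertices and no improving ray; the maximum is 98/5 at (14/5, 0).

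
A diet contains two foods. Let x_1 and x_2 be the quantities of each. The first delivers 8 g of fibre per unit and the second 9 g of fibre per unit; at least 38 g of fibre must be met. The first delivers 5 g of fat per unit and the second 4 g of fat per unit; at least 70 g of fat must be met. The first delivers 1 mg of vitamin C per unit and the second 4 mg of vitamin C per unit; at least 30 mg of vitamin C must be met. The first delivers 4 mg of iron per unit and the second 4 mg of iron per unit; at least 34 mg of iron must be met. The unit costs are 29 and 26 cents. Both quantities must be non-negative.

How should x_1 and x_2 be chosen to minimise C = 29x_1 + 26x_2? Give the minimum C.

Vertices and C = 29x_1 + 26x_2:
  (0, 35/2) → C = 455
  (30, 0) → C = 870
  (10, 5) → C = 420
The feasible region is unbounded (it extends along (0, 1), (1, 0)), but C strictly increases along every unbounded feasible direction, so there is no improving ray and the minimum is attained at a vertex.

x_1 = 10, x_2 = 5, minimum C = 420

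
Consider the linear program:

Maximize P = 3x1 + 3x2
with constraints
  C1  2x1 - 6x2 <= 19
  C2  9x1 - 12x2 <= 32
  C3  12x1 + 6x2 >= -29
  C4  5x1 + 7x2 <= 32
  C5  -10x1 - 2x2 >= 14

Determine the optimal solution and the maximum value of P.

Feasible corners and P = 3x1 + 3x2:
  (-26/33, -215/66) → P = -267/22
  (-52/69, -223/69) → P = -275/23
  (-395/54, 529/54) → P = 67/9
  (-27/10, 13/2) → P = 57/5

x1 = -27/10, x2 = 13/2, maximum P = 57/5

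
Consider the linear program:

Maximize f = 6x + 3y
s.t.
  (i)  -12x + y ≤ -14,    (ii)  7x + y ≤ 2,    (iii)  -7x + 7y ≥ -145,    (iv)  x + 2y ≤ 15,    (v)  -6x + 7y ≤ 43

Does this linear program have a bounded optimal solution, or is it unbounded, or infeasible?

Extreme points and f = 6x + 3y:
  (16/19, -74/19) → f = -126/19
  (-47/77, -1642/77) → f = -744/11
  (159/56, -143/8) → f = -2049/56
The feasible region has finitely many vertices and no improving ray; the maximum is -126/19 at (16/19, -74/19).

bounded optimum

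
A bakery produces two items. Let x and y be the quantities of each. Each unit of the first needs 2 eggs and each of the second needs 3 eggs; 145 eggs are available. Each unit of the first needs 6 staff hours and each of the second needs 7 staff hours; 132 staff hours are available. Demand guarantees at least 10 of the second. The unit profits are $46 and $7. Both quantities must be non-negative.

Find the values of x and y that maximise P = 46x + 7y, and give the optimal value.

The optimum lies where 6x + 7y = 132 and y = 10.
Solving simultaneously gives x = 31/3, y = 10.

x = 31/3, y = 10, maximum P = 1636/3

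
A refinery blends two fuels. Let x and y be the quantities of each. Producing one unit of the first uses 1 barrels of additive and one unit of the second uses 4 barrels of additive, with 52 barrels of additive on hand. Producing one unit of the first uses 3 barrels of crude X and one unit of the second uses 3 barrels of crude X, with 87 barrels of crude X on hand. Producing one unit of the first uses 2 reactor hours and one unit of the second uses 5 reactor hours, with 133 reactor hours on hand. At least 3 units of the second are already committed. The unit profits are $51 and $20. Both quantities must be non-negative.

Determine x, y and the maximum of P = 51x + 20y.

Vertices and P = 51x + 20y:
  (0, 13) → P = 260
  (0, 3) → P = 60
  (64/3, 23/3) → P = 3724/3
  (26, 3) → P = 1386

The binding constraints are 3x + 3y = 87 and y = 3.
Solving simultaneously gives x = 26, y = 3.

x = 26, y = 3, maximum P = 1386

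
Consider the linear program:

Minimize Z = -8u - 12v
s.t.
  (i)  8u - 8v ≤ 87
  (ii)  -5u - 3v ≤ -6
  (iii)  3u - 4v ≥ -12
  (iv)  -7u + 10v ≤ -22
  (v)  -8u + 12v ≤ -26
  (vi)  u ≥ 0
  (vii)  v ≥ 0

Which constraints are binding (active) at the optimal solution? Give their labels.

(i) and (v)

Corner points and Z = -8u - 12v:
  (209/8, 61/4) → Z = -392
  (87/8, 0) → Z = -87
  (13/4, 0) → Z = -26

The minimum is at (209/8, 61/4). Substituting into each constraint, equality holds for (i) and (v); the remaining constraints have slack.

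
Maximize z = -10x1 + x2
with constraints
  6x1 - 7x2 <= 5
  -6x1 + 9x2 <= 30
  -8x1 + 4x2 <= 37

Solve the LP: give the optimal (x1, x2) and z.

Feasible corners and z = -10x1 + x2:
  (85/4, 35/2) → z = -195
  (-279/32, -131/16) → z = 79
  (-71/16, 3/8) → z = 179/4

At the optimal vertex, 6x1 - 7x2 = 5 and -8x1 + 4x2 = 37.
Solving simultaneously gives x1 = -279/32, x2 = -131/16.

x1 = -279/32, x2 = -131/16, maximum z = 79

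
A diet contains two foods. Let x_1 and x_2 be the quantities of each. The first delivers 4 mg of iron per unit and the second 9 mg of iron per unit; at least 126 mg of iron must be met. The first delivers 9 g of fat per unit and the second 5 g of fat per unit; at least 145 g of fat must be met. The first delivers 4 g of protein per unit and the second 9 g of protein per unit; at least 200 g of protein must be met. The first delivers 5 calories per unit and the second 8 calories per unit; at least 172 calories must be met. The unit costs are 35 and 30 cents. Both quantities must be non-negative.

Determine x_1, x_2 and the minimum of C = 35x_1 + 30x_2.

x_1 = 5, x_2 = 20, minimum C = 775

Feasible corners and C = 35x_1 + 30x_2:
  (0, 29) → C = 870
  (50, 0) → C = 1750
  (5, 20) → C = 775
The feasible region is unbounded (it extends along (0, 1), (1, 0)), but C strictly increases along every unbounded feasible direction, so there is no improving ray and the minimum is attained at a vertex.

The binding constraints are 9x_1 + 5x_2 = 145 and 4x_1 + 9x_2 = 200.
Solving simultaneously gives x_1 = 5, x_2 = 20.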